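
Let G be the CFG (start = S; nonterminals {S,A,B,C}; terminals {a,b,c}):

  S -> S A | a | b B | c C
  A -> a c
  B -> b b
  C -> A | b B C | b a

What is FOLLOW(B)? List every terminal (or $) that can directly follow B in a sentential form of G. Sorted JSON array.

FIRST iteration:
round 1:
  A via A→a c: +{a}
  B via B→b b: +{b}
  C via C→A: +{a}
  C via C→b B C: +{b}
  S via S→a: +{a}
  S via S→b B: +{b}
  S via S→c C: +{c}
  FIRST[S]={a,b,c}  FIRST[A]={a}  FIRST[B]={b}  FIRST[C]={a,b}
round 2: — fixpoint
  FIRST[S]={a,b,c}  FIRST[A]={a}  FIRST[B]={b}  FIRST[C]={a,b}

FOLLOW sets:
seed FOLLOW(S) with $
round 1:
  C→b B C: FOLLOW(B) ⊇ FIRST(C) = {a,b}; new: +{a,b}
  S→S A: FOLLOW(S) ⊇ FIRST(A) = {a}; new: +{a}
  S→S A: FOLLOW(A) ⊇ FOLLOW(S) ⊇ {$,a}; new: +{$,a}
  S→b B: FOLLOW(B) ⊇ FOLLOW(S) ⊇ {$,a}; new: +{$}
  S→c C: FOLLOW(C) ⊇ FOLLOW(S) ⊇ {$,a}; new: +{$,a}
  FOLLOW(S)={$,a}  FOLLOW(A)={$,a}  FOLLOW(B)={$,a,b}  FOLLOW(C)={$,a}
round 2: done
  FOLLOW(S)={$,a}  FOLLOW(A)={$,a}  FOLLOW(B)={$,a,b}  FOLLOW(C)={$,a}

FOLLOW(B) = ["$", "a", "b"]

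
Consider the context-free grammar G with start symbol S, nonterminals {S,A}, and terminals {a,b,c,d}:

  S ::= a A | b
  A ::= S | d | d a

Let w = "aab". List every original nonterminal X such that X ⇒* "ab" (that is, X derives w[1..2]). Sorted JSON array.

CNF form of G:
  S -> T0 A | b
  A -> T0 A | T1 T0 | b | d
  T0 -> a
  T1 -> d

CYK fill — only the sub-triangle for w[1..2]:
  [1..1]={T0}  "a"  orig:{}
  [2..2]={A,S}  "b"
  [1..2]={A,S}  "ab"

Original NTs in T[1,2] deriving "ab": ["A", "S"]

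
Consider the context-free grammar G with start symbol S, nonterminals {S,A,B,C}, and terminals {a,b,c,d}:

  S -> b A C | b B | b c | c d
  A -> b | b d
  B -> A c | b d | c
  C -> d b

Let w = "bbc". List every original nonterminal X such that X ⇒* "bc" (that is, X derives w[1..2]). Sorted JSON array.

Convert to CNF:
  S -> T0 B | T0 T2 | T0 X3 | T2 T1
  A -> T0 T1 | b
  B -> A T2 | T0 T1 | c
  C -> T1 T0
  T0 -> b
  T1 -> d
  T2 -> c
  X3 -> A C

CYK fill (cells [i..j] with 1 ≤ i ≤ j ≤ 2 only):
  [1..1]={A,T0}  "b"  orig:{A}
  [2..2]={B,T2}  "c"  orig:{B}
  [1..2]={B,S}  "bc"

Original NTs in T[1,2] deriving "bc": ["B", "S"]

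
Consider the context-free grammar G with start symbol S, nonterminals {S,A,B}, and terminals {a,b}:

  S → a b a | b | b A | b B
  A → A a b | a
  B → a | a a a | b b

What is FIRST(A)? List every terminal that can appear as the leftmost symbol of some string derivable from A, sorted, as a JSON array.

FIRST iteration:
iter 1:
  A via A→a: +{a}
  B via B→a: +{a}
  B via B→b b: +{b}
  S via S→a b a: +{a}
  S via S→b: +{b}
  FIRST[S]={a,b}  FIRST[A]={a}  FIRST[B]={a,b}
iter 2: — fixpoint
  FIRST[S]={a,b}  FIRST[A]={a}  FIRST[B]={a,b}

FIRST(A) = ["a"]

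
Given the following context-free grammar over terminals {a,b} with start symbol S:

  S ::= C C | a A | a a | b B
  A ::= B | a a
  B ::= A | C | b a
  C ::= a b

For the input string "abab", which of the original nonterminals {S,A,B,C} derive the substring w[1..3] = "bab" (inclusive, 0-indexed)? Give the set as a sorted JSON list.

Convert to CNF:
  S -> C C | T0 A | T0 T0 | T1 B
  A -> T0 T0 | T0 T1 | T1 T0
  B -> T0 T0 | T0 T1 | T1 T0
  C -> T0 T1
  T0 -> a
  T1 -> b

Fill CYK table bottom-up (cells [i..j] with 1 ≤ i ≤ j ≤ 3 only):
  cell(1,1) b: {T1}  orig:{}
  cell(2,2) a: {T0}  orig:{}
  cell(3,3) b: {T1}  orig:{}
  cell(1,2) ba: {A,B}
  cell(2,3) ab: {A,B,C}
  cell(1,3) bab: {S}

Original NTs in T[1,3] deriving "bab": ["S"]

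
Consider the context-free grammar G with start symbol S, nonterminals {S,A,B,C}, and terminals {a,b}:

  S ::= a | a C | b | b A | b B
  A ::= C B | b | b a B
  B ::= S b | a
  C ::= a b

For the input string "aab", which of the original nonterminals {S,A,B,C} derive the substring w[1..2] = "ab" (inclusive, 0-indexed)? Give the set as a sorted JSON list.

Convert to CNF:
  S -> T0 A | T0 B | T1 C | a | b
  A -> C B | T0 X2 | b
  B -> S T0 | a
  C -> T1 T0
  T0 -> b
  T1 -> a
  X2 -> T1 B

CYK fill — only the sub-triangle for w[1..2]:
  [1..1]={B,S,T1}  "a"  orig:{B,S}
  [2..2]={A,S,T0}  "b"  orig:{A,S}
  [1..2]={B,C}  "ab"

Original NTs in T[1,2] deriving "ab": ["B", "C"]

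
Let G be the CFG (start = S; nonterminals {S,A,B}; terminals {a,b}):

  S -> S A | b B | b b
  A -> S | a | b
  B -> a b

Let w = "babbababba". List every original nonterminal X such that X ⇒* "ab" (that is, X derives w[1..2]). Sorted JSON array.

Convert to CNF:
  S -> S A | T0 B | T0 T0
  A -> S A | T0 B | T0 T0 | a | b
  B -> T1 T0
  T0 -> b
  T1 -> a

CYK table (by increasing span) (cells [i..j] with 1 ≤ i ≤ j ≤ 2 only):
  cell(1,1) a: {A,T1}  orig:{A}
  cell(2,2) b: {A,T0}  orig:{A}
  cell(1,2) ab: {B}

Original NTs in T[1,2] deriving "ab": ["B"]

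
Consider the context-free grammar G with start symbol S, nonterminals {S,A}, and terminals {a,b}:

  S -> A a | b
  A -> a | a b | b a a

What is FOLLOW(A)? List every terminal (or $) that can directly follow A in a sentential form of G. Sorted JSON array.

FIRST sets, iterate to fixpoint:
[1]
  A via A→a: +{a}
  A via A→b a a: +{b}
  S via S→A a: +{a,b}
  FIRST(S)={a,b}  FIRST(A)={a,b}
[2] done
  FIRST(S)={a,b}  FIRST(A)={a,b}

FOLLOW sets:
FOLLOW(S) := {$}
iter 1:
  S→A a: FOLLOW(A) ⊇ FIRST(a) = {a}; new: +{a}
  FOLLOW(S)={$}  FOLLOW(A)={a}
iter 2: done
  FOLLOW(S)={$}  FOLLOW(A)={a}

FOLLOW(A) = ["a"]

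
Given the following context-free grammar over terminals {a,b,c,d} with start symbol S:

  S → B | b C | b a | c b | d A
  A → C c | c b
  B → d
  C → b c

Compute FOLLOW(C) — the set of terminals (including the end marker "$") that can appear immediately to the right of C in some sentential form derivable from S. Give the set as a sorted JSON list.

Compute FIRST by fixpoint:
iter 1:
  A via A→c b: +{c}
  B via B→d: +{d}
  C via C→b c: +{b}
  S via S→B: +{d}
  S via S→b C: +{b}
  S via S→c b: +{c}
  FIRST[S]={b,c,d}  FIRST[A]={c}  FIRST[B]={d}  FIRST[C]={b}
iter 2:
  A via A→C c: +{b}
  FIRST[S]={b,c,d}  FIRST[A]={b,c}  FIRST[B]={d}  FIRST[C]={b}
iter 3: done
  FIRST[S]={b,c,d}  FIRST[A]={b,c}  FIRST[B]={d}  FIRST[C]={b}

FOLLOW sets:
initialize: $ ∈ FOLLOW(S)
iter 1:
  A→C c: FOLLOW(C) ⊇ FIRST(c) = {c}; new: +{c}
  S→B: FOLLOW(B) ⊇ FOLLOW(S) ⊇ {$}; new: +{$}
  S→b C: FOLLOW(C) ⊇ FOLLOW(S) ⊇ {$}; new: +{$}
  S→d A: FOLLOW(A) ⊇ FOLLOW(S) ⊇ {$}; new: +{$}
  FOLLOW(S)={$}  FOLLOW(A)={$}  FOLLOW(B)={$}  FOLLOW(C)={$,c}
iter 2: done
  FOLLOW(S)={$}  FOLLOW(A)={$}  FOLLOW(B)={$}  FOLLOW(C)={$,c}

FOLLOW(C) = ["$", "c"]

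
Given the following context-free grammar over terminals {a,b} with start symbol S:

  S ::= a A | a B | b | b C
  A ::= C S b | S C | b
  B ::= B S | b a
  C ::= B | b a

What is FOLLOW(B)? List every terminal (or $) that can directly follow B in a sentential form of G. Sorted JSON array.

FIRST sets, iterate to fixpoint:
[1]
  A via A→b: +{b}
  B via B→b a: +{b}
  C via C→B: +{b}
  S via S→a A: +{a}
  S via S→b: +{b}
  FIRST[S]={a,b}  FIRST[A]={b}  FIRST[B]={b}  FIRST[C]={b}
[2]
  A via A→S C: +{a}
  FIRST[S]={a,b}  FIRST[A]={a,b}  FIRST[B]={b}  FIRST[C]={b}
[3] — fixpoint
  FIRST[S]={a,b}  FIRST[A]={a,b}  FIRST[B]={b}  FIRST[C]={b}

Compute FOLLOW by fixpoint:
FOLLOW(S) := {$}
[1]
  A→C S b: FOLLOW(C) ⊇ FIRST(S) = {a,b}; new: +{a,b}
  A→C S b: FOLLOW(S) ⊇ FIRST(b) = {b}; new: +{b}
  B→B S: FOLLOW(B) ⊇ FIRST(S) = {a,b}; new: +{a,b}
  B→B S: FOLLOW(S) ⊇ FOLLOW(B) ⊇ {a,b}; new: +{a}
  S→a A: FOLLOW(A) ⊇ FOLLOW(S) ⊇ {$,a,b}; new: +{$,a,b}
  S→a B: FOLLOW(B) ⊇ FOLLOW(S) ⊇ {$,a,b}; new: +{$}
  S→b C: FOLLOW(C) ⊇ FOLLOW(S) ⊇ {$,a,b}; new: +{$}
  FOLLOW[S]={$,a,b}  FOLLOW[A]={$,a,b}  FOLLOW[B]={$,a,b}  FOLLOW[C]={$,a,b}
[2] — fixpoint
  FOLLOW[S]={$,a,b}  FOLLOW[A]={$,a,b}  FOLLOW[B]={$,a,b}  FOLLOW[C]={$,a,b}

FOLLOW(B) = ["$", "a", "b"]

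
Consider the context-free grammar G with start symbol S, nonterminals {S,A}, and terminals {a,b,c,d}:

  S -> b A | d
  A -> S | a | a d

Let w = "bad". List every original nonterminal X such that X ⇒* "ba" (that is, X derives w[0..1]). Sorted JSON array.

Convert to CNF:
  S -> T2 A | d
  A -> T0 T1 | T2 A | a | d
  T0 -> a
  T1 -> d
  T2 -> b

CYK fill — only the sub-triangle for w[0..1]:
  [0..0]={T2}  "b"  orig:{}
  [1..1]={A,T0}  "a"  orig:{A}
  [0..1]={A,S}  "ba"

Original NTs in T[0,1] deriving "ba": ["A", "S"]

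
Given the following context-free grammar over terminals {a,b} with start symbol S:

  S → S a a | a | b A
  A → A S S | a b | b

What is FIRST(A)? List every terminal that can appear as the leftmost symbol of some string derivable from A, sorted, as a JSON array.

Compute FIRST by fixpoint:
round 1:
  A via A→a b: +{a}
  A via A→b: +{b}
  S via S→a: +{a}
  S via S→b A: +{b}
  FIRST[S]={a,b}  FIRST[A]={a,b}
round 2: (stable)
  FIRST[S]={a,b}  FIRST[A]={a,b}

FIRST(A) = ["a", "b"]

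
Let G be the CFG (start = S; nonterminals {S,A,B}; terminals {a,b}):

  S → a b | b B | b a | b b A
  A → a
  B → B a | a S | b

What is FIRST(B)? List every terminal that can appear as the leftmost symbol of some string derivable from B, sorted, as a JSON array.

FIRST iteration:
[1]
  A via A→a: +{a}
  B via B→a S: +{a}
  B via B→b: +{b}
  S via S→a b: +{a}
  S via S→b B: +{b}
  FIRST[S]={a,b}  FIRST[A]={a}  FIRST[B]={a,b}
[2] (stable)
  FIRST[S]={a,b}  FIRST[A]={a}  FIRST[B]={a,b}

FIRST(B) = ["a", "b"]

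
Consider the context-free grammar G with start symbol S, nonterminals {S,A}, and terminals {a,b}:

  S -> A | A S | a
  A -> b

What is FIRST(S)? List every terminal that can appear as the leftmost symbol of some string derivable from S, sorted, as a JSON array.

Compute FIRST by fixpoint:
iter 1:
  A via A→b: +{b}
  S via S→A: +{b}
  S via S→a: +{a}
  FIRST[S]={a,b}  FIRST[A]={b}
iter 2: (no change)
  FIRST[S]={a,b}  FIRST[A]={b}

FIRST(S) = ["a", "b"]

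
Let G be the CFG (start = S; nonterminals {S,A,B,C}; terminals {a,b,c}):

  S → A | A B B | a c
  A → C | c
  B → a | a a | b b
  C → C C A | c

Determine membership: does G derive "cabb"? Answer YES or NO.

Convert to CNF:
  S -> A X5 | C X6 | T0 T2 | c
  A -> C X3 | c
  B -> T0 T0 | T1 T1 | a
  C -> C X4 | c
  T0 -> a
  T1 -> b
  T2 -> c
  X3 -> C A
  X4 -> C A
  X5 -> B B
  X6 -> C A

CYK fill:
  cell(0,0) c: {A,C,S,T2}  orig:{A,C,S}
  cell(1,1) a: {B,T0}  orig:{B}
  cell(2,2) b: {T1}  orig:{}
  cell(3,3) b: {T1}  orig:{}
  cell(0,1) ca: ∅
  cell(1,2) ab: ∅
  cell(2,3) bb: {B}
  cell(0,2) cab: ∅
  cell(1,3) abb: {X5}  orig:{}
  cell(0,3) cabb: {S}

S ∈ T[0,3] ⇒ YES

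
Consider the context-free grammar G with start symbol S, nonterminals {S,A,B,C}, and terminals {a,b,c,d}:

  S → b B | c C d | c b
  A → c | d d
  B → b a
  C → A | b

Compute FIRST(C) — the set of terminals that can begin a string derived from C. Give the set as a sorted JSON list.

FIRST sets, iterate to fixpoint:
round 1:
  A via A→c: +{c}
  A via A→d d: +{d}
  B via B→b a: +{b}
  C via C→A: +{c,d}
  C via C→b: +{b}
  S via S→b B: +{b}
  S via S→c C d: +{c}
  S: {b,c}  A: {c,d}  B: {b}  C: {b,c,d}
round 2: (stable)
  S: {b,c}  A: {c,d}  B: {b}  C: {b,c,d}

FIRST(C) = ["b", "c", "d"]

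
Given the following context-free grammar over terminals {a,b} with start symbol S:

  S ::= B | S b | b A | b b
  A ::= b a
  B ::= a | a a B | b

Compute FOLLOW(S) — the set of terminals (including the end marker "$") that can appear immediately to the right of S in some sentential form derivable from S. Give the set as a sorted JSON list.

FIRST sets, iterate to fixpoint:
pass 1:
  A via A→b a: +{b}
  B via B→a: +{a}
  B via B→b: +{b}
  S via S→B: +{a,b}
  S: {a,b}  A: {b}  B: {a,b}
pass 2: done
  S: {a,b}  A: {b}  B: {a,b}

FOLLOW iteration:
FOLLOW(S) := {$}
iter 1:
  S→B: FOLLOW(B) ⊇ FOLLOW(S) ⊇ {$}; new: +{$}
  S→S b: FOLLOW(S) ⊇ FIRST(b) = {b}; new: +{b}
  S→b A: FOLLOW(A) ⊇ FOLLOW(S) ⊇ {$,b}; new: +{$,b}
  S: {$,b}  A: {$,b}  B: {$}
iter 2:
  S→B: FOLLOW(B) ⊇ FOLLOW(S) ⊇ {$,b}; new: +{b}
  S: {$,b}  A: {$,b}  B: {$,b}
iter 3: (no change)
  S: {$,b}  A: {$,b}  B: {$,b}

FOLLOW(S) = ["$", "b"]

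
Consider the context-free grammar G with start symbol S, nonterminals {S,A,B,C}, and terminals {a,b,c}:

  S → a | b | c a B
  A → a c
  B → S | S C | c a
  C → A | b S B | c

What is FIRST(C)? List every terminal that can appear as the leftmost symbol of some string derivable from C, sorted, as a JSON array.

FIRST sets, iterate to fixpoint:
iter 1:
  A via A→a c: +{a}
  B via B→c a: +{c}
  C via C→A: +{a}
  C via C→b S B: +{b}
  C via C→c: +{c}
  S via S→a: +{a}
  S via S→b: +{b}
  S via S→c a B: +{c}
  S: {a,b,c}  A: {a}  B: {c}  C: {a,b,c}
iter 2:
  B via B→S: +{a,b}
  S: {a,b,c}  A: {a}  B: {a,b,c}  C: {a,b,c}
iter 3: (no change)
  S: {a,b,c}  A: {a}  B: {a,b,c}  C: {a,b,c}

FIRST(C) = ["a", "b", "c"]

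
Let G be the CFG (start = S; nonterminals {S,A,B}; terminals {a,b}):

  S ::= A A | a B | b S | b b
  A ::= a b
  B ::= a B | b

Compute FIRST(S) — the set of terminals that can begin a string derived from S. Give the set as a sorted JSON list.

FIRST iteration:
pass 1:
  A via A→a b: +{a}
  B via B→a B: +{a}
  B via B→b: +{b}
  S via S→A A: +{a}
  S via S→b S: +{b}
  FIRST[S]={a,b}  FIRST[A]={a}  FIRST[B]={a,b}
pass 2: — fixpoint
  FIRST[S]={a,b}  FIRST[A]={a}  FIRST[B]={a,b}

FIRST(S) = ["a", "b"]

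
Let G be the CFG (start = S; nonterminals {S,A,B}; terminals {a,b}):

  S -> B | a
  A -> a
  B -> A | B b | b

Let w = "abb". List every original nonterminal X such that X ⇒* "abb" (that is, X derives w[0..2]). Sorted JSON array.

CNF form of G:
  S -> B T0 | a | b
  A -> a
  B -> B T0 | a | b
  T0 -> b

CYK fill — only the sub-triangle for w[0..2]:
  cell(0,0) a: {A,B,S}
  cell(1,1) b: {B,S,T0}  orig:{B,S}
  cell(2,2) b: {B,S,T0}  orig:{B,S}
  cell(0,1) ab: {B,S}
  cell(1,2) bb: {B,S}
  cell(0,2) abb: {B,S}

Original NTs in T[0,2] deriving "abb": ["B", "S"]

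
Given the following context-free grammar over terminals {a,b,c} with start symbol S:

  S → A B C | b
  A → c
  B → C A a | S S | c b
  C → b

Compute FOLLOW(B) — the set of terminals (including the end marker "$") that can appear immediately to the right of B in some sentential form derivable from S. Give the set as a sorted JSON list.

FIRST iteration:
pass 1:
  A via A→c: +{c}
  B via B→c b: +{c}
  C via C→b: +{b}
  S via S→A B C: +{c}
  S via S→b: +{b}
  S: {b,c}  A: {c}  B: {c}  C: {b}
pass 2:
  B via B→C A a: +{b}
  S: {b,c}  A: {c}  B: {b,c}  C: {b}
pass 3: — fixpoint
  S: {b,c}  A: {c}  B: {b,c}  C: {b}

FOLLOW sets:
initialize: $ ∈ FOLLOW(S)
pass 1:
  B→C A a: FOLLOW(C) ⊇ FIRST(A) = {c}; new: +{c}
  B→C A a: FOLLOW(A) ⊇ FIRST(a) = {a}; new: +{a}
  B→S S: FOLLOW(S) ⊇ FIRST(S) = {b,c}; new: +{b,c}
  S→A B C: FOLLOW(A) ⊇ FIRST(B) = {b,c}; new: +{b,c}
  S→A B C: FOLLOW(B) ⊇ FIRST(C) = {b}; new: +{b}
  S→A B C: FOLLOW(C) ⊇ FOLLOW(S) ⊇ {$,b,c}; new: +{$,b}
  FOLLOW[S]={$,b,c}  FOLLOW[A]={a,b,c}  FOLLOW[B]={b}  FOLLOW[C]={$,b,c}
pass 2: (no change)
  FOLLOW[S]={$,b,c}  FOLLOW[A]={a,b,c}  FOLLOW[B]={b}  FOLLOW[C]={$,b,c}

FOLLOW(B) = ["b"]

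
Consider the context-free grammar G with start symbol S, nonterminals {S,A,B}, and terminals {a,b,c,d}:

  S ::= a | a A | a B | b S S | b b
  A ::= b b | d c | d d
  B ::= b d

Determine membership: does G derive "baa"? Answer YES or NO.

CNF form of G:
  S -> T0 T0 | T0 X4 | T3 A | T3 B | a
  A -> T0 T0 | T1 T1 | T1 T2
  B -> T0 T1
  T0 -> b
  T1 -> d
  T2 -> c
  T3 -> a
  X4 -> S S

Fill CYK table bottom-up:
  [0..0]={T0}  "b"  orig:{}
  [1..1]={S,T3}  "a"  orig:{S}
  [2..2]={S,T3}  "a"  orig:{S}
  [0..1]=∅  "ba"
  [1..2]={X4}  "aa"  orig:{}
  [0..2]={S}  "baa"

S ∈ T[0,2] ⇒ YES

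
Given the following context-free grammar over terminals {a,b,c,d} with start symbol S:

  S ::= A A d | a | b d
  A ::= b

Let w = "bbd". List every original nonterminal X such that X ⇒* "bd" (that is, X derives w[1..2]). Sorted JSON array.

Convert to CNF:
  S -> A X2 | T1 T0 | a
  A -> b
  T0 -> d
  T1 -> b
  X2 -> A T0

CYK table (by increasing span) — only the sub-triangle for w[1..2]:
  [1..1]={A,T1}  "b"  orig:{A}
  [2..2]={T0}  "d"  orig:{}
  [1..2]={S,X2}  "bd"  orig:{S}

Original NTs in T[1,2] deriving "bd": ["S"]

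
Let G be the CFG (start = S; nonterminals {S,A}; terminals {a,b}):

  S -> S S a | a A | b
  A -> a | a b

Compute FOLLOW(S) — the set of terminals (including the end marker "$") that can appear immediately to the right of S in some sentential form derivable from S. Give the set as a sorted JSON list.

Compute FIRST by fixpoint:
pass 1:
  A via A→a: +{a}
  S via S→a A: +{a}
  S via S→b: +{b}
  FIRST(S)={a,b}  FIRST(A)={a}
pass 2: — fixpoint
  FIRST(S)={a,b}  FIRST(A)={a}

FOLLOW sets:
FOLLOW(S) := {$}
iter 1:
  S→S S a: FOLLOW(S) ⊇ FIRST(S) = {a,b}; new: +{a,b}
  S→a A: FOLLOW(A) ⊇ FOLLOW(S) ⊇ {$,a,b}; new: +{$,a,b}
  FOLLOW[S]={$,a,b}  FOLLOW[A]={$,a,b}
iter 2: (stable)
  FOLLOW[S]={$,a,b}  FOLLOW[A]={$,a,b}

FOLLOW(S) = ["$", "a", "b"]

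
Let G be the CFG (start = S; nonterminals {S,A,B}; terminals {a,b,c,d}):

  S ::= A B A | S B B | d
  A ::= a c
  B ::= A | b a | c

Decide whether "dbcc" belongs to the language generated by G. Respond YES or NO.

CNF form of G:
  S -> A X3 | S X4 | d
  A -> T0 T1
  B -> T0 T1 | T2 T0 | c
  T0 -> a
  T1 -> c
  T2 -> b
  X3 -> B A
  X4 -> B B

CYK fill:
  [0..0]={S}  "d"
  [1..1]={T2}  "b"  orig:{}
  [2..2]={B,T1}  "c"  orig:{B}
  [3..3]={B,T1}  "c"  orig:{B}
  [0..1]=∅  "db"
  [1..2]=∅  "bc"
  [2..3]={X4}  "cc"  orig:{}
  [0..2]=∅  "dbc"
  [1..3]=∅  "bcc"
  [0..3]=∅  "dbcc"

S ∉ T[0,3] ⇒ NO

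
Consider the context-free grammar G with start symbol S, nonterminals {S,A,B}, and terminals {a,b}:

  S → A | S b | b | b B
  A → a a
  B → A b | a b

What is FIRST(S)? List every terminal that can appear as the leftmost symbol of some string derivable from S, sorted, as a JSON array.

FIRST sets, iterate to fixpoint:
round 1:
  A via A→a a: +{a}
  B via B→A b: +{a}
  S via S→A: +{a}
  S via S→b: +{b}
  FIRST(S)={a,b}  FIRST(A)={a}  FIRST(B)={a}
round 2: done
  FIRST(S)={a,b}  FIRST(A)={a}  FIRST(B)={a}

FIRST(S) = ["a", "b"]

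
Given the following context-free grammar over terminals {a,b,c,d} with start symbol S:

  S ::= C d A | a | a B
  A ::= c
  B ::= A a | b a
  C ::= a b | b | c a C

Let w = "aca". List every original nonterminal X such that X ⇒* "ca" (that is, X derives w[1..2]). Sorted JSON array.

CNF form of G:
  S -> C X5 | T0 B | a
  A -> c
  B -> A T0 | T1 T0
  C -> T0 T1 | T2 X4 | b
  T0 -> a
  T1 -> b
  T2 -> c
  T3 -> d
  X4 -> T0 C
  X5 -> T3 A

CYK fill, restricted to cells inside w[1..2]:
  cell(1,1) c: {A,T2}  orig:{A}
  cell(2,2) a: {S,T0}  orig:{S}
  cell(1,2) ca: {B}

Original NTs in T[1,2] deriving "ca": ["B"]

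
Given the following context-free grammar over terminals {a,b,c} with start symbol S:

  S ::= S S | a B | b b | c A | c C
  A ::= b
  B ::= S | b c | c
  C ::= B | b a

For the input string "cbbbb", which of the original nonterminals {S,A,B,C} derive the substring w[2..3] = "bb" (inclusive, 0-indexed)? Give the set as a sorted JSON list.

CNF form of G:
  S -> S S | T0 B | T1 T1 | T2 A | T2 C
  A -> b
  B -> S S | T0 B | T1 T1 | T1 T2 | T2 A | T2 C | c
  C -> S S | T0 B | T1 T0 | T1 T1 | T1 T2 | T2 A | T2 C | c
  T0 -> a
  T1 -> b
  T2 -> c

Fill CYK table bottom-up (cells [i..j] with 2 ≤ i ≤ j ≤ 3 only):
  [2..2]={A,T1}  "b"  orig:{A}
  [3..3]={A,T1}  "b"  orig:{A}
  [2..3]={B,C,S}  "bb"

Original NTs in T[2,3] deriving "bb": ["B", "C", "S"]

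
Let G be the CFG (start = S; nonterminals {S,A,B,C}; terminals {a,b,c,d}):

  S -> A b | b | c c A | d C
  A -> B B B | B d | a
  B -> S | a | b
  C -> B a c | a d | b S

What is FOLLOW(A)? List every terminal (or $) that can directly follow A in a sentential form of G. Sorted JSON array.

FIRST sets, iterate to fixpoint:
pass 1:
  A via A→a: +{a}
  B via B→a: +{a}
  B via B→b: +{b}
  C via C→B a c: +{a,b}
  S via S→A b: +{a}
  S via S→b: +{b}
  S via S→c c A: +{c}
  S via S→d C: +{d}
  FIRST(S)={a,b,c,d}  FIRST(A)={a}  FIRST(B)={a,b}  FIRST(C)={a,b}
pass 2:
  A via A→B B B: +{b}
  B via B→S: +{c,d}
  C via C→B a c: +{c,d}
  FIRST(S)={a,b,c,d}  FIRST(A)={a,b}  FIRST(B)={a,b,c,d}  FIRST(C)={a,b,c,d}
pass 3:
  A via A→B B B: +{c,d}
  FIRST(S)={a,b,c,d}  FIRST(A)={a,b,c,d}  FIRST(B)={a,b,c,d}  FIRST(C)={a,b,c,d}
pass 4: (stable)
  FIRST(S)={a,b,c,d}  FIRST(A)={a,b,c,d}  FIRST(B)={a,b,c,d}  FIRST(C)={a,b,c,d}

FOLLOW iteration:
initialize: $ ∈ FOLLOW(S)
iter 1:
  A→B B B: FOLLOW(B) ⊇ FIRST(B) = {a,b,c,d}; new: +{a,b,c,d}
  B→S: FOLLOW(S) ⊇ FOLLOW(B) ⊇ {a,b,c,d}; new: +{a,b,c,d}
  S→A b: FOLLOW(A) ⊇ FIRST(b) = {b}; new: +{b}
  S→c c A: FOLLOW(A) ⊇ FOLLOW(S) ⊇ {$,a,b,c,d}; new: +{$,a,c,d}
  S→d C: FOLLOW(C) ⊇ FOLLOW(S) ⊇ {$,a,b,c,d}; new: +{$,a,b,c,d}
  S: {$,a,b,c,d}  A: {$,a,b,c,d}  B: {a,b,c,d}  C: {$,a,b,c,d}
iter 2:
  A→B B B: FOLLOW(B) ⊇ FOLLOW(A) ⊇ {$,a,b,c,d}; new: +{$}
  S: {$,a,b,c,d}  A: {$,a,b,c,d}  B: {$,a,b,c,d}  C: {$,a,b,c,d}
iter 3: done
  S: {$,a,b,c,d}  A: {$,a,b,c,d}  B: {$,a,b,c,d}  C: {$,a,b,c,d}

FOLLOW(A) = ["$", "a", "b", "c", "d"]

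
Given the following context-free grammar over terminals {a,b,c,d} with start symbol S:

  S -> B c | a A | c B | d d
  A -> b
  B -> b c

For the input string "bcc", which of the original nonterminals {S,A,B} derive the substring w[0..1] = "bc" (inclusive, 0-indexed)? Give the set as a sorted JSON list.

Convert to CNF:
  S -> B T1 | T1 B | T2 A | T3 T3
  A -> b
  B -> T0 T1
  T0 -> b
  T1 -> c
  T2 -> a
  T3 -> d

Fill CYK table bottom-up, restricted to cells inside w[0..1]:
  T[0,0] 'b' = {A,T0}  orig:{A}
  T[1,1] 'c' = {T1}  orig:{}
  T[0,1] 'bc' = {B}

Original NTs in T[0,1] deriving "bc": ["B"]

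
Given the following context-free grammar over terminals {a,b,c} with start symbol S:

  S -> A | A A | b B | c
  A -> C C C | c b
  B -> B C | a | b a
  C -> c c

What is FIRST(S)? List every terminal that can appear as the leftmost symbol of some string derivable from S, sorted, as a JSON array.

FIRST iteration:
pass 1:
  A via A→c b: +{c}
  B via B→a: +{a}
  B via B→b a: +{b}
  C via C→c c: +{c}
  S via S→A: +{c}
  S via S→b B: +{b}
  FIRST[S]={b,c}  FIRST[A]={c}  FIRST[B]={a,b}  FIRST[C]={c}
pass 2: (stable)
  FIRST[S]={b,c}  FIRST[A]={c}  FIRST[B]={a,b}  FIRST[C]={c}

FIRST(S) = ["b", "c"]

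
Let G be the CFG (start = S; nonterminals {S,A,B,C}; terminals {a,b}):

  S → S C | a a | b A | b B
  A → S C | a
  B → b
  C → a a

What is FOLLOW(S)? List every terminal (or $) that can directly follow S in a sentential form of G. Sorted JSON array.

Compute FIRST by fixpoint:
iter 1:
  A via A→a: +{a}
  B via B→b: +{b}
  C via C→a a: +{a}
  S via S→a a: +{a}
  S via S→b A: +{b}
  S: {a,b}  A: {a}  B: {b}  C: {a}
iter 2:
  A via A→S C: +{b}
  S: {a,b}  A: {a,b}  B: {b}  C: {a}
iter 3: — fixpoint
  S: {a,b}  A: {a,b}  B: {b}  C: {a}

FOLLOW sets:
initialize: $ ∈ FOLLOW(S)
round 1:
  A→S C: FOLLOW(S) ⊇ FIRST(C) = {a}; new: +{a}
  S→S C: FOLLOW(C) ⊇ FOLLOW(S) ⊇ {$,a}; new: +{$,a}
  S→b A: FOLLOW(A) ⊇ FOLLOW(S) ⊇ {$,a}; new: +{$,a}
  S→b B: FOLLOW(B) ⊇ FOLLOW(S) ⊇ {$,a}; new: +{$,a}
  S: {$,a}  A: {$,a}  B: {$,a}  C: {$,a}
round 2: (stable)
  S: {$,a}  A: {$,a}  B: {$,a}  C: {$,a}

FOLLOW(S) = ["$", "a"]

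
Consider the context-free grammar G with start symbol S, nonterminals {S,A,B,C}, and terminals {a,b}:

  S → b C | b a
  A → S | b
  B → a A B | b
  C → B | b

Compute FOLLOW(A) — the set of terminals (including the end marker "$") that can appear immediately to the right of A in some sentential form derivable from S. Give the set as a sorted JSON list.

FIRST sets, iterate to fixpoint:
iter 1:
  A via A→b: +{b}
  B via B→a A B: +{a}
  B via B→b: +{b}
  C via C→B: +{a,b}
  S via S→b C: +{b}
  FIRST[S]={b}  FIRST[A]={b}  FIRST[B]={a,b}  FIRST[C]={a,b}
iter 2: (no change)
  FIRST[S]={b}  FIRST[A]={b}  FIRST[B]={a,b}  FIRST[C]={a,b}

FOLLOW iteration:
FOLLOW(S) := {$}
[1]
  B→a A B: FOLLOW(A) ⊇ FIRST(B) = {a,b}; new: +{a,b}
  S→b C: FOLLOW(C) ⊇ FOLLOW(S) ⊇ {$}; new: +{$}
  S: {$}  A: {a,b}  B: {}  C: {$}
[2]
  A→S: FOLLOW(S) ⊇ FOLLOW(A) ⊇ {a,b}; new: +{a,b}
  C→B: FOLLOW(B) ⊇ FOLLOW(C) ⊇ {$}; new: +{$}
  S→b C: FOLLOW(C) ⊇ FOLLOW(S) ⊇ {$,a,b}; new: +{a,b}
  S: {$,a,b}  A: {a,b}  B: {$}  C: {$,a,b}
[3]
  C→B: FOLLOW(B) ⊇ FOLLOW(C) ⊇ {$,a,b}; new: +{a,b}
  S: {$,a,b}  A: {a,b}  B: {$,a,b}  C: {$,a,b}
[4] (stable)
  S: {$,a,b}  A: {a,b}  B: {$,a,b}  C: {$,a,b}

FOLLOW(A) = ["a", "b"]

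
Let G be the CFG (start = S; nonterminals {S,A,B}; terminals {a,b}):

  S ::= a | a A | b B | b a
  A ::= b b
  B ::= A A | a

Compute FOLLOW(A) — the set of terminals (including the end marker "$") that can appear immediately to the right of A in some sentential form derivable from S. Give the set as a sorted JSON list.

FIRST sets, iterate to fixpoint:
[1]
  A via A→b b: +{b}
  B via B→A A: +{b}
  B via B→a: +{a}
  S via S→a: +{a}
  S via S→b B: +{b}
  FIRST[S]={a,b}  FIRST[A]={b}  FIRST[B]={a,b}
[2] done
  FIRST[S]={a,b}  FIRST[A]={b}  FIRST[B]={a,b}

FOLLOW iteration:
seed FOLLOW(S) with $
round 1:
  B→A A: FOLLOW(A) ⊇ FIRST(A) = {b}; new: +{b}
  S→a A: FOLLOW(A) ⊇ FOLLOW(S) ⊇ {$}; new: +{$}
  S→b B: FOLLOW(B) ⊇ FOLLOW(S) ⊇ {$}; new: +{$}
  S: {$}  A: {$,b}  B: {$}
round 2: (stable)
  S: {$}  A: {$,b}  B: {$}

FOLLOW(A) = ["$", "b"]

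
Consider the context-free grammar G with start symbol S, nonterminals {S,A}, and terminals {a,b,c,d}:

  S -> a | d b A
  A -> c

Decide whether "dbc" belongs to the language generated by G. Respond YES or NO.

CNF form of G:
  S -> T0 X2 | a
  A -> c
  T0 -> d
  T1 -> b
  X2 -> T1 A

Fill CYK table bottom-up:
  cell(0,0) d: {T0}  orig:{}
  cell(1,1) b: {T1}  orig:{}
  cell(2,2) c: {A}
  cell(0,1) db: ∅
  cell(1,2) bc: {X2}  orig:{}
  cell(0,2) dbc: {S}

S ∈ T[0,2] ⇒ YES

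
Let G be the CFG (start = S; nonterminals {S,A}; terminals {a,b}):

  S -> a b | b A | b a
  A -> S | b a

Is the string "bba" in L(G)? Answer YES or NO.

Convert to CNF:
  S -> T0 T1 | T1 A | T1 T0
  A -> T0 T1 | T1 A | T1 T0
  T0 -> a
  T1 -> b

CYK fill:
  [0..0]={T1}  "b"  orig:{}
  [1..1]={T1}  "b"  orig:{}
  [2..2]={T0}  "a"  orig:{}
  [0..1]=∅  "bb"
  [1..2]={A,S}  "ba"
  [0..2]={A,S}  "bba"

S ∈ T[0,2] ⇒ YES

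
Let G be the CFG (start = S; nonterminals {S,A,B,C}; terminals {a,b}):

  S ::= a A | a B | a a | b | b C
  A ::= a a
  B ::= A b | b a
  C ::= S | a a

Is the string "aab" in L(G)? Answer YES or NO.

Convert to CNF:
  S -> T0 A | T0 B | T0 T0 | T1 C | b
  A -> T0 T0
  B -> A T1 | T1 T0
  C -> T0 A | T0 B | T0 T0 | T1 C | b
  T0 -> a
  T1 -> b

CYK fill:
  cell(0,0) a: {T0}  orig:{}
  cell(1,1) a: {T0}  orig:{}
  cell(2,2) b: {C,S,T1}  orig:{C,S}
  cell(0,1) aa: {A,C,S}
  cell(1,2) ab: ∅
  cell(0,2) aab: {B}

S ∉ T[0,2] ⇒ NO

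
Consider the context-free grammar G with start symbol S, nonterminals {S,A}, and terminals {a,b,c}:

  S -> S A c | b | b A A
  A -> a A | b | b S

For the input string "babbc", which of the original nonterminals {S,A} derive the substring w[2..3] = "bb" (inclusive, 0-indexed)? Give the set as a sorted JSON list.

Convert to CNF:
  S -> S X3 | T1 X4 | b
  A -> T0 A | T1 S | b
  T0 -> a
  T1 -> b
  T2 -> c
  X3 -> A T2
  X4 -> A A

CYK fill — only the sub-triangle for w[2..3]:
  [2..2]={A,S,T1}  "b"  orig:{A,S}
  [3..3]={A,S,T1}  "b"  orig:{A,S}
  [2..3]={A,X4}  "bb"  orig:{A}

Original NTs in T[2,3] deriving "bb": ["A"]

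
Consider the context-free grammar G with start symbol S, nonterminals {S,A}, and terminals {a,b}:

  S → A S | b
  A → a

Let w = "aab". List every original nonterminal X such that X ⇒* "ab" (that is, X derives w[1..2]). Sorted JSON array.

Convert to CNF:
  S -> A S | b
  A -> a

CYK fill (cells [i..j] with 1 ≤ i ≤ j ≤ 2 only):
  cell(1,1) a: {A}
  cell(2,2) b: {S}
  cell(1,2) ab: {S}

Original NTs in T[1,2] deriving "ab": ["S"]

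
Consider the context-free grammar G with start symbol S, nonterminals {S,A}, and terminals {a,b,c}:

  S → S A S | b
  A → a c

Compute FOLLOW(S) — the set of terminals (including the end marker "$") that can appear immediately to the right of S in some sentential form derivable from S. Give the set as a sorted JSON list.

Compute FIRST by fixpoint:
pass 1:
  A via A→a c: +{a}
  S via S→b: +{b}
  S: {b}  A: {a}
pass 2: (stable)
  S: {b}  A: {a}

FOLLOW iteration:
initialize: $ ∈ FOLLOW(S)
[1]
  S→S A S: FOLLOW(S) ⊇ FIRST(A) = {a}; new: +{a}
  S→S A S: FOLLOW(A) ⊇ FIRST(S) = {b}; new: +{b}
  FOLLOW[S]={$,a}  FOLLOW[A]={b}
[2] done
  FOLLOW[S]={$,a}  FOLLOW[A]={b}

FOLLOW(S) = ["$", "a"]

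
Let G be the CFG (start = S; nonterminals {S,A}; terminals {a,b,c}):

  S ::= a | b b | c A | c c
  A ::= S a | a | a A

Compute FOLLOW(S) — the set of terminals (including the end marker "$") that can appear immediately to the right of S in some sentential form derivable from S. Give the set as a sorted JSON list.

FIRST sets, iterate to fixpoint:
pass 1:
  A via A→a: +{a}
  S via S→a: +{a}
  S via S→b b: +{b}
  S via S→c A: +{c}
  S: {a,b,c}  A: {a}
pass 2:
  A via A→S a: +{b,c}
  S: {a,b,c}  A: {a,b,c}
pass 3: (no change)
  S: {a,b,c}  A: {a,b,c}

FOLLOW sets:
initialize: $ ∈ FOLLOW(S)
pass 1:
  A→S a: FOLLOW(S) ⊇ FIRST(a) = {a}; new: +{a}
  S→c A: FOLLOW(A) ⊇ FOLLOW(S) ⊇ {$,a}; new: +{$,a}
  S: {$,a}  A: {$,a}
pass 2: (no change)
  S: {$,a}  A: {$,a}

FOLLOW(S) = ["$", "a"]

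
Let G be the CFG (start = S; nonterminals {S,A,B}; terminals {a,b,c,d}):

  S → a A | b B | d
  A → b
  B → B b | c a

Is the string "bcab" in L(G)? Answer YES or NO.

CNF form of G:
  S -> T0 B | T2 A | d
  A -> b
  B -> B T0 | T1 T2
  T0 -> b
  T1 -> c
  T2 -> a

CYK fill:
  [0..0]={A,T0}  "b"  orig:{A}
  [1..1]={T1}  "c"  orig:{}
  [2..2]={T2}  "a"  orig:{}
  [3..3]={A,T0}  "b"  orig:{A}
  [0..1]=∅  "bc"
  [1..2]={B}  "ca"
  [2..3]={S}  "ab"
  [0..2]={S}  "bca"
  [1..3]={B}  "cab"
  [0..3]={S}  "bcab"

S ∈ T[0,3] ⇒ YES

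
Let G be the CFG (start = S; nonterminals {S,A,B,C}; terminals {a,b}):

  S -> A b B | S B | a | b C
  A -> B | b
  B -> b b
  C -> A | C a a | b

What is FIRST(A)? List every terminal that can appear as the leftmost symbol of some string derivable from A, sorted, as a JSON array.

FIRST iteration:
round 1:
  A via A→b: +{b}
  B via B→b b: +{b}
  C via C→A: +{b}
  S via S→A b B: +{b}
  S via S→a: +{a}
  S: {a,b}  A: {b}  B: {b}  C: {b}
round 2: (no change)
  S: {a,b}  A: {b}  B: {b}  C: {b}

FIRST(A) = ["b"]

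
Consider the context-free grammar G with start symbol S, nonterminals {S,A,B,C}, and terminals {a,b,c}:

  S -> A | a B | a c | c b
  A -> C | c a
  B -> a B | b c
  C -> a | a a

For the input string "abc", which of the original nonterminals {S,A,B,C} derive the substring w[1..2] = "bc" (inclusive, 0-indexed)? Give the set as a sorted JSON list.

Convert to CNF:
  S -> T0 B | T0 T0 | T0 T1 | T1 T0 | T1 T2 | a
  A -> T0 T0 | T1 T0 | a
  B -> T0 B | T2 T1
  C -> T0 T0 | a
  T0 -> a
  T1 -> c
  T2 -> b

CYK table (by increasing span) — only the sub-triangle for w[1..2]:
  cell(1,1) b: {T2}  orig:{}
  cell(2,2) c: {T1}  orig:{}
  cell(1,2) bc: {B}

Original NTs in T[1,2] deriving "bc": ["B"]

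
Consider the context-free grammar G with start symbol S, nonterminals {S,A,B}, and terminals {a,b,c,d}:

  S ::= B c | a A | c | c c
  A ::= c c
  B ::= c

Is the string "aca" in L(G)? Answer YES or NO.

Convert to CNF:
  S -> B T0 | T0 T0 | T1 A | c
  A -> T0 T0
  B -> c
  T0 -> c
  T1 -> a

Fill CYK table bottom-up:
  [0..0]={T1}  "a"  orig:{}
  [1..1]={B,S,T0}  "c"  orig:{B,S}
  [2..2]={T1}  "a"  orig:{}
  [0..1]=∅  "ac"
  [1..2]=∅  "ca"
  [0..2]=∅  "aca"

S ∉ T[0,2] ⇒ NO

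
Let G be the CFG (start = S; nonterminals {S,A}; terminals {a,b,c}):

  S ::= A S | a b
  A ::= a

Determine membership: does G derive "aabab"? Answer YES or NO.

Convert to CNF:
  S -> A S | T0 T1
  A -> a
  T0 -> a
  T1 -> b

Fill CYK table bottom-up:
  [0..0]={A,T0}  "a"  orig:{A}
  [1..1]={A,T0}  "a"  orig:{A}
  [2..2]={T1}  "b"  orig:{}
  [3..3]={A,T0}  "a"  orig:{A}
  [4..4]={T1}  "b"  orig:{}
  [0..1]=∅  "aa"
  [1..2]={S}  "ab"
  [2..3]=∅  "ba"
  [3..4]={S}  "ab"
  [0..2]={S}  "aab"
  [1..3]=∅  "aba"
  [2..4]=∅  "bab"
  [0..3]=∅  "aaba"
  [1..4]=∅  "abab"
  [0..4]=∅  "aabab"

S ∉ T[0,4] ⇒ NO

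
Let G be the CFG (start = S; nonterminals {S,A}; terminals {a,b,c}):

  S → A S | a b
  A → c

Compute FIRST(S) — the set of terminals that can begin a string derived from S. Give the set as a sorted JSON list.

Compute FIRST by fixpoint:
pass 1:
  A via A→c: +{c}
  S via S→A S: +{c}
  S via S→a b: +{a}
  S: {a,c}  A: {c}
pass 2: — fixpoint
  S: {a,c}  A: {c}

FIRST(S) = ["a", "c"]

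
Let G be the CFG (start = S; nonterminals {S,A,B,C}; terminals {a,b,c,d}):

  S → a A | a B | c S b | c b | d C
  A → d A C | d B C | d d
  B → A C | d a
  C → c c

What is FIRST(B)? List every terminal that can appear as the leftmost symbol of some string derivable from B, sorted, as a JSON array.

Compute FIRST by fixpoint:
pass 1:
  A via A→d A C: +{d}
  B via B→A C: +{d}
  C via C→c c: +{c}
  S via S→a A: +{a}
  S via S→c S b: +{c}
  S via S→d C: +{d}
  S: {a,c,d}  A: {d}  B: {d}  C: {c}
pass 2: (no change)
  S: {a,c,d}  A: {d}  B: {d}  C: {c}

FIRST(B) = ["d"]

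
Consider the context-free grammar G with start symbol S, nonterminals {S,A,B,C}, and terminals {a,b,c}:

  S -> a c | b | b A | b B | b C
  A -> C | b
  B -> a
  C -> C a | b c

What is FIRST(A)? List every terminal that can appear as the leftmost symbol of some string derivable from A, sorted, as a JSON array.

FIRST iteration:
iter 1:
  A via A→b: +{b}
  B via B→a: +{a}
  C via C→b c: +{b}
  S via S→a c: +{a}
  S via S→b: +{b}
  FIRST[S]={a,b}  FIRST[A]={b}  FIRST[B]={a}  FIRST[C]={b}
iter 2: (no change)
  FIRST[S]={a,b}  FIRST[A]={b}  FIRST[B]={a}  FIRST[C]={b}

FIRST(A) = ["b"]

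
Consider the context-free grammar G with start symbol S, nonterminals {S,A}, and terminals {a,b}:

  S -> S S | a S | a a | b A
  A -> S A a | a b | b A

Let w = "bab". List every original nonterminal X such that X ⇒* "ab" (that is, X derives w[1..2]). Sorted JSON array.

Convert to CNF:
  S -> S S | T0 S | T0 T0 | T1 A
  A -> S X2 | T0 T1 | T1 A
  T0 -> a
  T1 -> b
  X2 -> A T0

CYK fill, restricted to cells inside w[1..2]:
  T[1,1] 'a' = {T0}  orig:{}
  T[2,2] 'b' = {T1}  orig:{}
  T[1,2] 'ab' = {A}

Original NTs in T[1,2] deriving "ab": ["A"]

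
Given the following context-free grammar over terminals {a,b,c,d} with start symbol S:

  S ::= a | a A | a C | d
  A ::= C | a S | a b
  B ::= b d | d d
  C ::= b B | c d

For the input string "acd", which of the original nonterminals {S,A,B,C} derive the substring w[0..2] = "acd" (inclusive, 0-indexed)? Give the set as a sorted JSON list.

Convert to CNF:
  S -> T0 A | T0 C | a | d
  A -> T0 S | T0 T1 | T1 B | T2 T3
  B -> T1 T3 | T3 T3
  C -> T1 B | T2 T3
  T0 -> a
  T1 -> b
  T2 -> c
  T3 -> d

Fill CYK table bottom-up — only the sub-triangle for w[0..2]:
  T[0,0] 'a' = {S,T0}  orig:{S}
  T[1,1] 'c' = {T2}  orig:{}
  T[2,2] 'd' = {S,T3}  orig:{S}
  T[0,1] 'ac' = ∅
  T[1,2] 'cd' = {A,C}
  T[0,2] 'acd' = {S}

Original NTs in T[0,2] deriving "acd": ["S"]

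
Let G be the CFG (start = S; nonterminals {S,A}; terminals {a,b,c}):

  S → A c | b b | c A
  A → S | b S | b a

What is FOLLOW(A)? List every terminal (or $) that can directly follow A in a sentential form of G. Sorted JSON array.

FIRST sets, iterate to fixpoint:
iter 1:
  A via A→b S: +{b}
  S via S→A c: +{b}
  S via S→c A: +{c}
  FIRST[S]={b,c}  FIRST[A]={b}
iter 2:
  A via A→S: +{c}
  FIRST[S]={b,c}  FIRST[A]={b,c}
iter 3: (stable)
  FIRST[S]={b,c}  FIRST[A]={b,c}

FOLLOW iteration:
FOLLOW(S) := {$}
pass 1:
  S→A c: FOLLOW(A) ⊇ FIRST(c) = {c}; new: +{c}
  S→c A: FOLLOW(A) ⊇ FOLLOW(S) ⊇ {$}; new: +{$}
  FOLLOW(S)={$}  FOLLOW(A)={$,c}
pass 2:
  A→S: FOLLOW(S) ⊇ FOLLOW(A) ⊇ {$,c}; new: +{c}
  FOLLOW(S)={$,c}  FOLLOW(A)={$,c}
pass 3: (no change)
  FOLLOW(S)={$,c}  FOLLOW(A)={$,c}

FOLLOW(A) = ["$", "c"]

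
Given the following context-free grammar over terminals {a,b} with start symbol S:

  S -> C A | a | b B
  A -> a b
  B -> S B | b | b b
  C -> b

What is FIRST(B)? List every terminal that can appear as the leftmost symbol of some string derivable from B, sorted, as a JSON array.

FIRST sets, iterate to fixpoint:
iter 1:
  A via A→a b: +{a}
  B via B→b: +{b}
  C via C→b: +{b}
  S via S→C A: +{b}
  S via S→a: +{a}
  FIRST(S)={a,b}  FIRST(A)={a}  FIRST(B)={b}  FIRST(C)={b}
iter 2:
  B via B→S B: +{a}
  FIRST(S)={a,b}  FIRST(A)={a}  FIRST(B)={a,b}  FIRST(C)={b}
iter 3: (stable)
  FIRST(S)={a,b}  FIRST(A)={a}  FIRST(B)={a,b}  FIRST(C)={b}

FIRST(B) = ["a", "b"]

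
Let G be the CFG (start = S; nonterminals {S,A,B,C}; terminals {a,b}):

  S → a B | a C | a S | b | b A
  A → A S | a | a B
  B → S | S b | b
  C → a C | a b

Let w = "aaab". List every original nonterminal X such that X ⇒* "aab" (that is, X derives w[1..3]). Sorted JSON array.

CNF form of G:
  S -> T0 B | T0 C | T0 S | T1 A | b
  A -> A S | T0 B | a
  B -> S T1 | T0 B | T0 C | T0 S | T1 A | b
  C -> T0 C | T0 T1
  T0 -> a
  T1 -> b

CYK table (by increasing span) (cells [i..j] with 1 ≤ i ≤ j ≤ 3 only):
  cell(1,1) a: {A,T0}  orig:{A}
  cell(2,2) a: {A,T0}  orig:{A}
  cell(3,3) b: {B,S,T1}  orig:{B,S}
  cell(1,2) aa: ∅
  cell(2,3) ab: {A,B,C,S}
  cell(1,3) aab: {A,B,C,S}

Original NTs in T[1,3] deriving "aab": ["A", "B", "C", "S"]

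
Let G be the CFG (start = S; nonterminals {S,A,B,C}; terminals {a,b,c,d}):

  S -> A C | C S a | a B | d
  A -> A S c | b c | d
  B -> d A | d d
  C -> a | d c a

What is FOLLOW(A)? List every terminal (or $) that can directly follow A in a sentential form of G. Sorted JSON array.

Compute FIRST by fixpoint:
pass 1:
  A via A→b c: +{b}
  A via A→d: +{d}
  B via B→d A: +{d}
  C via C→a: +{a}
  C via C→d c a: +{d}
  S via S→A C: +{b,d}
  S via S→C S a: +{a}
  FIRST(S)={a,b,d}  FIRST(A)={b,d}  FIRST(B)={d}  FIRST(C)={a,d}
pass 2: (stable)
  FIRST(S)={a,b,d}  FIRST(A)={b,d}  FIRST(B)={d}  FIRST(C)={a,d}

Compute FOLLOW by fixpoint:
FOLLOW(S) := {$}
[1]
  A→A S c: FOLLOW(A) ⊇ FIRST(S) = {a,b,d}; new: +{a,b,d}
  A→A S c: FOLLOW(S) ⊇ FIRST(c) = {c}; new: +{c}
  S→A C: FOLLOW(C) ⊇ FOLLOW(S) ⊇ {$,c}; new: +{$,c}
  S→C S a: FOLLOW(C) ⊇ FIRST(S) = {a,b,d}; new: +{a,b,d}
  S→C S a: FOLLOW(S) ⊇ FIRST(a) = {a}; new: +{a}
  S→a B: FOLLOW(B) ⊇ FOLLOW(S) ⊇ {$,a,c}; new: +{$,a,c}
  S: {$,a,c}  A: {a,b,d}  B: {$,a,c}  C: {$,a,b,c,d}
[2]
  B→d A: FOLLOW(A) ⊇ FOLLOW(B) ⊇ {$,a,c}; new: +{$,c}
  S: {$,a,c}  A: {$,a,b,c,d}  B: {$,a,c}  C: {$,a,b,c,d}
[3] (stable)
  S: {$,a,c}  A: {$,a,b,c,d}  B: {$,a,c}  C: {$,a,b,c,d}

FOLLOW(A) = ["$", "a", "b", "c", "d"]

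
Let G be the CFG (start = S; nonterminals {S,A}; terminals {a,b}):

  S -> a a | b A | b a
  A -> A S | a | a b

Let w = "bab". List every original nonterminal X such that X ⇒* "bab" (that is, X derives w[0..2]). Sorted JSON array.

CNF form of G:
  S -> T0 T0 | T1 A | T1 T0
  A -> A S | T0 T1 | a
  T0 -> a
  T1 -> b

CYK table (by increasing span) — only the sub-triangle for w[0..2]:
  T[0,0] 'b' = {T1}  orig:{}
  T[1,1] 'a' = {A,T0}  orig:{A}
  T[2,2] 'b' = {T1}  orig:{}
  T[0,1] 'ba' = {S}
  T[1,2] 'ab' = {A}
  T[0,2] 'bab' = {S}

Original NTs in T[0,2] deriving "bab": ["S"]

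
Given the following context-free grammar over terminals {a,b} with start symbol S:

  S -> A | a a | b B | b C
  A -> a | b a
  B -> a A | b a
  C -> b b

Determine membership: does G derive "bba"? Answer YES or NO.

CNF form of G:
  S -> T0 B | T0 C | T0 T1 | T1 T1 | a
  A -> T0 T1 | a
  B -> T0 T1 | T1 A
  C -> T0 T0
  T0 -> b
  T1 -> a

Fill CYK table bottom-up:
  cell(0,0) b: {T0}  orig:{}
  cell(1,1) b: {T0}  orig:{}
  cell(2,2) a: {A,S,T1}  orig:{A,S}
  cell(0,1) bb: {C}
  cell(1,2) ba: {A,B,S}
  cell(0,2) bba: {S}

S ∈ T[0,2] ⇒ YES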